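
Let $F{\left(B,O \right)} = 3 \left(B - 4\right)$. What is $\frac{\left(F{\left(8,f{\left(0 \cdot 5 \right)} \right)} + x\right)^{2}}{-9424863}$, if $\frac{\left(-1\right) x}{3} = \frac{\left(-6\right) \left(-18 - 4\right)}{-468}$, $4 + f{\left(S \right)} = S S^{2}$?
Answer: $- \frac{27889}{1592801847} \approx -1.7509 \cdot 10^{-5}$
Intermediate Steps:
$f{\left(S \right)} = -4 + S^{3}$ ($f{\left(S \right)} = -4 + S S^{2} = -4 + S^{3}$)
$F{\left(B,O \right)} = -12 + 3 B$ ($F{\left(B,O \right)} = 3 \left(-4 + B\right) = -12 + 3 B$)
$x = \frac{11}{13}$ ($x = - 3 \frac{\left(-6\right) \left(-18 - 4\right)}{-468} = - 3 \left(-6\right) \left(-22\right) \left(- \frac{1}{468}\right) = - 3 \cdot 132 \left(- \frac{1}{468}\right) = \left(-3\right) \left(- \frac{11}{39}\right) = \frac{11}{13} \approx 0.84615$)
$\frac{\left(F{\left(8,f{\left(0 \cdot 5 \right)} \right)} + x\right)^{2}}{-9424863} = \frac{\left(\left(-12 + 3 \cdot 8\right) + \frac{11}{13}\right)^{2}}{-9424863} = \left(\left(-12 + 24\right) + \frac{11}{13}\right)^{2} \left(- \frac{1}{9424863}\right) = \left(12 + \frac{11}{13}\right)^{2} \left(- \frac{1}{9424863}\right) = \left(\frac{167}{13}\right)^{2} \left(- \frac{1}{9424863}\right) = \frac{27889}{169} \left(- \frac{1}{9424863}\right) = - \frac{27889}{1592801847}$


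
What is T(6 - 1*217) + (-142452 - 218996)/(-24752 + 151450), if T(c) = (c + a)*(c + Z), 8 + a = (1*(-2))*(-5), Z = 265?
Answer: -715137538/63349 ≈ -11289.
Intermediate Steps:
a = 2 (a = -8 + (1*(-2))*(-5) = -8 - 2*(-5) = -8 + 10 = 2)
T(c) = (2 + c)*(265 + c) (T(c) = (c + 2)*(c + 265) = (2 + c)*(265 + c))
T(6 - 1*217) + (-142452 - 218996)/(-24752 + 151450) = (530 + (6 - 1*217)² + 267*(6 - 1*217)) + (-142452 - 218996)/(-24752 + 151450) = (530 + (6 - 217)² + 267*(6 - 217)) - 361448/126698 = (530 + (-211)² + 267*(-211)) - 361448*1/126698 = (530 + 44521 - 56337) - 180724/63349 = -11286 - 180724/63349 = -715137538/63349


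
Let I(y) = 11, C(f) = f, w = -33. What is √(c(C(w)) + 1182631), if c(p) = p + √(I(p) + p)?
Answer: √(1182598 + I*√22) ≈ 1087.5 + 0.002*I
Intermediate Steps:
c(p) = p + √(11 + p)
√(c(C(w)) + 1182631) = √((-33 + √(11 - 33)) + 1182631) = √((-33 + √(-22)) + 1182631) = √((-33 + I*√22) + 1182631) = √(1182598 + I*√22)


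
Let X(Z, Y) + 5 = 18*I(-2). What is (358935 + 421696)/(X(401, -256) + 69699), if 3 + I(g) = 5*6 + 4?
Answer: 780631/70252 ≈ 11.112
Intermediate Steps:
I(g) = 31 (I(g) = -3 + (5*6 + 4) = -3 + (30 + 4) = -3 + 34 = 31)
X(Z, Y) = 553 (X(Z, Y) = -5 + 18*31 = -5 + 558 = 553)
(358935 + 421696)/(X(401, -256) + 69699) = (358935 + 421696)/(553 + 69699) = 780631/70252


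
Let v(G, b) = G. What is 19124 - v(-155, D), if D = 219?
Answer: 19279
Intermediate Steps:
19124 - v(-155, D) = 19124 - 1*(-155) = 19124 + 155 = 19279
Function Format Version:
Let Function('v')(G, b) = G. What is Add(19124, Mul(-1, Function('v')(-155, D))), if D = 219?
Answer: 19279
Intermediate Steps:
Add(19124, Mul(-1, Function('v')(-155, D))) = Add(19124, Mul(-1, -155)) = Add(19124, 155) = 19279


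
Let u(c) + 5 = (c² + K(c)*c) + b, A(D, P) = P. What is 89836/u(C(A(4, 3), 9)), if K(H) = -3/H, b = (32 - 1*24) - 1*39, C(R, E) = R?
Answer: -44918/15 ≈ -2994.5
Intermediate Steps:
b = -31 (b = (32 - 24) - 39 = 8 - 39 = -31)
u(c) = -39 + c² (u(c) = -5 + ((c² + (-3/c)*c) - 31) = -5 + ((c² - 3) - 31) = -5 + ((-3 + c²) - 31) = -5 + (-34 + c²) = -39 + c²)
89836/u(C(A(4, 3), 9)) = 89836/(-39 + 3²) = 89836/(-39 + 9) = 89836/(-30) = 89836*(-1/30) = -44918/15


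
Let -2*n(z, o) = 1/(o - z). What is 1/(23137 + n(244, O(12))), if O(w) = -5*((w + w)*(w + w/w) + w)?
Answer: 3728/86254737 ≈ 4.3221e-5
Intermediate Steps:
O(w) = -5*w - 10*w*(1 + w) (O(w) = -5*((2*w)*(w + 1) + w) = -5*((2*w)*(1 + w) + w) = -5*(2*w*(1 + w) + w) = -5*(w + 2*w*(1 + w)) = -5*w - 10*w*(1 + w))
n(z, o) = -1/(2*(o - z))
1/(23137 + n(244, O(12))) = 1/(23137 + 1/(2*(244 - (-5)*12*(3 + 2*12)))) = 1/(23137 + 1/(2*(244 - (-5)*12*(3 + 24)))) = 1/(23137 + 1/(2*(244 - (-5)*12*27))) = 1/(23137 + 1/(2*(244 - 1*(-1620)))) = 1/(23137 + 1/(2*(244 + 1620))) = 1/(23137 + (½)/1864) = 1/(23137 + (½)*(1/1864)) = 1/(23137 + 1/3728) = 1/(86254737/3728) = 3728/86254737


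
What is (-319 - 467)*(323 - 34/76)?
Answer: -4817001/19 ≈ -2.5353e+5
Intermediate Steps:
(-319 - 467)*(323 - 34/76) = -786*(323 - 34*1/76) = -786*(323 - 17/38) = -786*12257/38 = -4817001/19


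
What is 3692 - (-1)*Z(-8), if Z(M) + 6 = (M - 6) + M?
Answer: 3664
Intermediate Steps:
Z(M) = -12 + 2*M (Z(M) = -6 + ((M - 6) + M) = -6 + ((-6 + M) + M) = -6 + (-6 + 2*M) = -12 + 2*M)
3692 - (-1)*Z(-8) = 3692 - (-1)*(-12 + 2*(-8)) = 3692 - (-1)*(-12 - 16) = 3692 - (-1)*(-28) = 3692 - 1*28 = 3692 - 28 = 3664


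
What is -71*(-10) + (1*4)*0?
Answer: 710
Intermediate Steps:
-71*(-10) + (1*4)*0 = 710 + 4*0 = 710 + 0 = 710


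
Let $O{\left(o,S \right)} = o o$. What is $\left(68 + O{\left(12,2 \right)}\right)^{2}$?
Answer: $44944$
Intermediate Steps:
$O{\left(o,S \right)} = o^{2}$
$\left(68 + O{\left(12,2 \right)}\right)^{2} = \left(68 + 12^{2}\right)^{2} = \left(68 + 144\right)^{2} = 212^{2} = 44944$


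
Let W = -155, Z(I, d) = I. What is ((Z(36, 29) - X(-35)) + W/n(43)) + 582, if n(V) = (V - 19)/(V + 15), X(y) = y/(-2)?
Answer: 2711/12 ≈ 225.92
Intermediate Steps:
X(y) = -y/2 (X(y) = y*(-1/2) = -y/2)
n(V) = (-19 + V)/(15 + V)
W = -155 (W = -1*155 = -155)
((Z(36, 29) - X(-35)) + W/n(43)) + 582 = ((36 - (-1)*(-35)/2) - 155*(15 + 43)/(-19 + 43)) + 582 = ((36 - 1*35/2) - 155/(24/58)) + 582 = ((36 - 35/2) - 155/((1/58)*24)) + 582 = (37/2 - 155/12/29) + 582 = (37/2 - 155*29/12) + 582 = (37/2 - 4495/12) + 582 = -4273/12 + 582 = 2711/12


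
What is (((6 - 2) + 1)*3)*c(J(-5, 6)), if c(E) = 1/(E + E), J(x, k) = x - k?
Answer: -15/22 ≈ -0.68182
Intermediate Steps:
c(E) = 1/(2*E)
(((6 - 2) + 1)*3)*c(J(-5, 6)) = (((6 - 2) + 1)*3)*(1/(2*(-5 - 1*6))) = ((4 + 1)*3)*(1/(2*(-5 - 6))) = (5*3)*((½)/(-11)) = 15*((½)*(-1/11)) = 15*(-1/22) = -15/22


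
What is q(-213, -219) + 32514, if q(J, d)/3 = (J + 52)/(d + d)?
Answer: 4747205/146 ≈ 32515.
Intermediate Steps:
q(J, d) = 3*(52 + J)/(2*d) (q(J, d) = 3*((J + 52)/(d + d)) = 3*((52 + J)/((2*d))) = 3*((52 + J)*(1/(2*d))) = 3*((52 + J)/(2*d)) = 3*(52 + J)/(2*d))
q(-213, -219) + 32514 = (3/2)*(52 - 213)/(-219) + 32514 = (3/2)*(-1/219)*(-161) + 32514 = 161/146 + 32514 = 4747205/146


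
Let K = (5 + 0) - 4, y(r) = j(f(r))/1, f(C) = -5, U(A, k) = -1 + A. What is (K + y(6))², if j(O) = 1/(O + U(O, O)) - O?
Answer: 4225/121 ≈ 34.917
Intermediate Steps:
j(O) = 1/(-1 + 2*O) - O (j(O) = 1/(O + (-1 + O)) - O = 1/(-1 + 2*O) - O)
y(r) = 54/11 (y(r) = ((1 - 5 - 2*(-5)²)/(-1 + 2*(-5)))/1 = ((1 - 5 - 2*25)/(-1 - 10))*1 = ((1 - 5 - 50)/(-11))*1 = -1/11*(-54)*1 = (54/11)*1 = 54/11)
K = 1 (K = 5 - 4 = 1)
(K + y(6))² = (1 + 54/11)² = (65/11)² = 4225/121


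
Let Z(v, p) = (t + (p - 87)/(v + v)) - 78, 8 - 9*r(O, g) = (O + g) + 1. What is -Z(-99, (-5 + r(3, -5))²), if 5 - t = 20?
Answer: 18343/198 ≈ 92.641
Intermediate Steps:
t = -15 (t = 5 - 1*20 = 5 - 20 = -15)
r(O, g) = 7/9 - O/9 - g/9 (r(O, g) = 8/9 - ((O + g) + 1)/9 = 8/9 - (1 + O + g)/9 = 8/9 + (-⅑ - O/9 - g/9) = 7/9 - O/9 - g/9)
Z(v, p) = -93 + (-87 + p)/(2*v) (Z(v, p) = (-15 + (p - 87)/(v + v)) - 78 = (-15 + (-87 + p)/((2*v))) - 78 = (-15 + (-87 + p)*(1/(2*v))) - 78 = (-15 + (-87 + p)/(2*v)) - 78 = -93 + (-87 + p)/(2*v))
-Z(-99, (-5 + r(3, -5))²) = -(-87 + (-5 + (7/9 - ⅑*3 - ⅑*(-5)))² - 186*(-99))/(2*(-99)) = -(-1)*(-87 + (-5 + (7/9 - ⅓ + 5/9))² + 18414)/(2*99) = -(-1)*(-87 + (-5 + 1)² + 18414)/(2*99) = -(-1)*(-87 + (-4)² + 18414)/(2*99) = -(-1)*(-87 + 16 + 18414)/(2*99) = -(-1)*18343/(2*99) = -1*(-18343/198) = 18343/198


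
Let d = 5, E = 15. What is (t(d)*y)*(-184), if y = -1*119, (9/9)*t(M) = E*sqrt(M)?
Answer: 328440*sqrt(5) ≈ 7.3441e+5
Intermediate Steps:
t(M) = 15*sqrt(M)
y = -119
(t(d)*y)*(-184) = ((15*sqrt(5))*(-119))*(-184) = -1785*sqrt(5)*(-184) = 328440*sqrt(5)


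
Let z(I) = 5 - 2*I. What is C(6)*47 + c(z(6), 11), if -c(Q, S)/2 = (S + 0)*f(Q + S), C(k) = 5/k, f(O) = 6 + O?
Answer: -1085/6 ≈ -180.83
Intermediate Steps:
c(Q, S) = -2*S*(6 + Q + S) (c(Q, S) = -2*(S + 0)*(6 + (Q + S)) = -2*S*(6 + Q + S))
C(6)*47 + c(z(6), 11) = (5/6)*47 - 2*11*(6 + (5 - 2*6) + 11) = (5*(1/6))*47 - 2*11*(6 + (5 - 12) + 11) = (5/6)*47 - 2*11*(6 - 7 + 11) = 235/6 - 2*11*10 = 235/6 - 220 = -1085/6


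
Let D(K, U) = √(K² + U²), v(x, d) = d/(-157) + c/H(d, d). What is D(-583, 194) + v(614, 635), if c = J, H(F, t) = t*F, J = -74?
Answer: -256059493/63306325 + 5*√15101 ≈ 610.39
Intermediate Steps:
H(F, t) = F*t
c = -74
v(x, d) = -74/d² - d/157 (v(x, d) = d/(-157) - 74/d² = d*(-1/157) - 74/d² = -d/157 - 74/d² = -74/d² - d/157)
D(-583, 194) + v(614, 635) = √((-583)² + 194²) + (-74/635² - 1/157*635) = √(339889 + 37636) + (-74*1/403225 - 635/157) = √377525 + (-74/403225 - 635/157) = 5*√15101 - 256059493/63306325 = -256059493/63306325 + 5*√15101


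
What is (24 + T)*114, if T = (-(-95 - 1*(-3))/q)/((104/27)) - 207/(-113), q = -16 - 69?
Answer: 363706569/124865 ≈ 2912.8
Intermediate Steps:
q = -85
T = 387297/249730 (T = (-(-95 - 1*(-3))/(-85))/((104/27)) - 207/(-113) = (-(-95 + 3)*(-1)/85)/((104*(1/27))) - 207*(-1/113) = (-(-92)*(-1)/85)/(104/27) + 207/113 = -1*92/85*(27/104) + 207/113 = -92/85*27/104 + 207/113 = -621/2210 + 207/113 = 387297/249730 ≈ 1.5509)
(24 + T)*114 = (24 + 387297/249730)*114 = (6380817/249730)*114 = 363706569/124865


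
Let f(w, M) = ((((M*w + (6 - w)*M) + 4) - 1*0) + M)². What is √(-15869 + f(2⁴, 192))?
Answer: √1801235 ≈ 1342.1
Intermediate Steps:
f(w, M) = (4 + M + M*w + M*(6 - w))² (f(w, M) = ((((M*w + M*(6 - w)) + 4) + 0) + M)² = (((4 + M*w + M*(6 - w)) + 0) + M)² = ((4 + M*w + M*(6 - w)) + M)² = (4 + M + M*w + M*(6 - w))²)
√(-15869 + f(2⁴, 192)) = √(-15869 + (4 + 7*192)²) = √(-15869 + (4 + 1344)²) = √(-15869 + 1348²) = √(-15869 + 1817104) = √1801235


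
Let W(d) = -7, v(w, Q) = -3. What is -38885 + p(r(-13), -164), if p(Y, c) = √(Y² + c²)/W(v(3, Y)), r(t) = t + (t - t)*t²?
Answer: -38885 - √27065/7 ≈ -38909.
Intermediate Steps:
r(t) = t (r(t) = t + 0*t² = t + 0 = t)
p(Y, c) = -√(Y² + c²)/7 (p(Y, c) = √(Y² + c²)/(-7) = √(Y² + c²)*(-⅐) = -√(Y² + c²)/7)
-38885 + p(r(-13), -164) = -38885 - √((-13)² + (-164)²)/7 = -38885 - √(169 + 26896)/7 = -38885 - √27065/7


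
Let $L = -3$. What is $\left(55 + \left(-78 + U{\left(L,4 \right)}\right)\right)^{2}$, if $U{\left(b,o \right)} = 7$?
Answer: $256$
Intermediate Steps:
$\left(55 + \left(-78 + U{\left(L,4 \right)}\right)\right)^{2} = \left(55 + \left(-78 + 7\right)\right)^{2} = \left(55 - 71\right)^{2} = \left(-16\right)^{2} = 256$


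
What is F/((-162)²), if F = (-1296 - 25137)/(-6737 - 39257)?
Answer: 979/44706168 ≈ 2.1899e-5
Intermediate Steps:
F = 26433/45994 (F = -26433/(-45994) = -26433*(-1/45994) = 26433/45994 ≈ 0.57471)
F/((-162)²) = 26433/(45994*((-162)²)) = (26433/45994)/26244 = (26433/45994)*(1/26244) = 979/44706168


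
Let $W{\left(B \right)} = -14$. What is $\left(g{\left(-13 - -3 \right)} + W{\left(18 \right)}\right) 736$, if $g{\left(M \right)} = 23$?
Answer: $6624$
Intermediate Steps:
$\left(g{\left(-13 - -3 \right)} + W{\left(18 \right)}\right) 736 = \left(23 - 14\right) 736 = 9 \cdot 736 = 6624$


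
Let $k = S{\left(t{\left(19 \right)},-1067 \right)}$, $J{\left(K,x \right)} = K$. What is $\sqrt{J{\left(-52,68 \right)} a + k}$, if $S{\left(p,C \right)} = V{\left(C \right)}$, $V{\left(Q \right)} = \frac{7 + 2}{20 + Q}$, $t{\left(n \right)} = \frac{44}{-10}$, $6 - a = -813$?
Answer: $\frac{i \sqrt{5187262035}}{349} \approx 206.37 i$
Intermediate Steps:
$a = 819$ ($a = 6 - -813 = 6 + 813 = 819$)
$t{\left(n \right)} = - \frac{22}{5}$ ($t{\left(n \right)} = 44 \left(- \frac{1}{10}\right) = - \frac{22}{5}$)
$V{\left(Q \right)} = \frac{9}{20 + Q}$
$S{\left(p,C \right)} = \frac{9}{20 + C}$
$k = - \frac{3}{349}$ ($k = \frac{9}{20 - 1067} = \frac{9}{-1047} = 9 \left(- \frac{1}{1047}\right) = - \frac{3}{349} \approx -0.008596$)
$\sqrt{J{\left(-52,68 \right)} a + k} = \sqrt{\left(-52\right) 819 - \frac{3}{349}} = \sqrt{-42588 - \frac{3}{349}} = \sqrt{- \frac{14863215}{349}} = \frac{i \sqrt{5187262035}}{349}$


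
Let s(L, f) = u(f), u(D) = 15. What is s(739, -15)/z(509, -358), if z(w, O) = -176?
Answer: -15/176 ≈ -0.085227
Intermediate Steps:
s(L, f) = 15
s(739, -15)/z(509, -358) = 15/(-176) = 15*(-1/176) = -15/176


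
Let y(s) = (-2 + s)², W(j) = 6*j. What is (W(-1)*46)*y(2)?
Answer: 0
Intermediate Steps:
(W(-1)*46)*y(2) = ((6*(-1))*46)*(-2 + 2)² = -6*46*0² = -276*0 = 0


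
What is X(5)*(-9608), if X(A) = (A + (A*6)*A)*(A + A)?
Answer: -14892400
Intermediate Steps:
X(A) = 2*A*(A + 6*A²) (X(A) = (A + (6*A)*A)*(2*A) = (A + 6*A²)*(2*A) = 2*A*(A + 6*A²))
X(5)*(-9608) = (5²*(2 + 12*5))*(-9608) = (25*(2 + 60))*(-9608) = (25*62)*(-9608) = 1550*(-9608) = -14892400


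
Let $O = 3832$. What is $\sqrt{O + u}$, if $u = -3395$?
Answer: $\sqrt{437} \approx 20.905$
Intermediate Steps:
$\sqrt{O + u} = \sqrt{3832 - 3395} = \sqrt{437}$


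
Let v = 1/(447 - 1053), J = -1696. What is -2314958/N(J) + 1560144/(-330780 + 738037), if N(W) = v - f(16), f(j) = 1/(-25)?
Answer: -14283159274177236/236616317 ≈ -6.0364e+7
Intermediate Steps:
v = -1/606 (v = 1/(-606) = -1/606 ≈ -0.0016502)
f(j) = -1/25
N(W) = 581/15150 (N(W) = -1/606 - 1*(-1/25) = -1/606 + 1/25 = 581/15150)
-2314958/N(J) + 1560144/(-330780 + 738037) = -2314958/581/15150 + 1560144/(-330780 + 738037) = -2314958*15150/581 + 1560144/407257 = -35071613700/581 + 1560144*(1/407257) = -35071613700/581 + 1560144/407257 = -14283159274177236/236616317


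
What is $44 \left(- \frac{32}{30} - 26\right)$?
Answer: $- \frac{17864}{15} \approx -1190.9$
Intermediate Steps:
$44 \left(- \frac{32}{30} - 26\right) = 44 \left(\left(-32\right) \frac{1}{30} - 26\right) = 44 \left(- \frac{16}{15} - 26\right) = 44 \left(- \frac{406}{15}\right) = - \frac{17864}{15}$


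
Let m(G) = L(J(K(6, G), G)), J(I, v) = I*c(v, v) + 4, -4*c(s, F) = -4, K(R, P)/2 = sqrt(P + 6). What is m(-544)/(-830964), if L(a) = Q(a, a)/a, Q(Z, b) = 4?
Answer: I/(415482*(sqrt(538) - 2*I)) ≈ -8.8813e-9 + 1.03e-7*I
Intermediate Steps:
K(R, P) = 2*sqrt(6 + P) (K(R, P) = 2*sqrt(P + 6) = 2*sqrt(6 + P))
c(s, F) = 1 (c(s, F) = -1/4*(-4) = 1)
J(I, v) = 4 + I (J(I, v) = I*1 + 4 = I + 4 = 4 + I)
L(a) = 4/a
m(G) = 4/(4 + 2*sqrt(6 + G))
m(-544)/(-830964) = (2/(2 + sqrt(6 - 544)))/(-830964) = (2/(2 + sqrt(-538)))*(-1/830964) = (2/(2 + I*sqrt(538)))*(-1/830964) = -1/(415482*(2 + I*sqrt(538)))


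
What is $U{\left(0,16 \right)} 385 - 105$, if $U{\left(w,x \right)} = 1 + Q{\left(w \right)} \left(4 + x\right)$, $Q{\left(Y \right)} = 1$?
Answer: $7980$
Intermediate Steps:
$U{\left(w,x \right)} = 5 + x$ ($U{\left(w,x \right)} = 1 + 1 \left(4 + x\right) = 1 + \left(4 + x\right) = 5 + x$)
$U{\left(0,16 \right)} 385 - 105 = \left(5 + 16\right) 385 - 105 = 21 \cdot 385 - 105 = 8085 - 105 = 7980$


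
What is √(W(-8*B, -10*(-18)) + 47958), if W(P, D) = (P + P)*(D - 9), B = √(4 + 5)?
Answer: 5*√1590 ≈ 199.37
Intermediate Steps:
B = 3 (B = √9 = 3)
W(P, D) = 2*P*(-9 + D) (W(P, D) = (2*P)*(-9 + D) = 2*P*(-9 + D))
√(W(-8*B, -10*(-18)) + 47958) = √(2*(-8*3)*(-9 - 10*(-18)) + 47958) = √(2*(-24)*(-9 + 180) + 47958) = √(2*(-24)*171 + 47958) = √(-8208 + 47958) = √39750 = 5*√1590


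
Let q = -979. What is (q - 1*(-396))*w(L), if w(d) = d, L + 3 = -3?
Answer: 3498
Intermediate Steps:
L = -6 (L = -3 - 3 = -6)
(q - 1*(-396))*w(L) = (-979 - 1*(-396))*(-6) = (-979 + 396)*(-6) = -583*(-6) = 3498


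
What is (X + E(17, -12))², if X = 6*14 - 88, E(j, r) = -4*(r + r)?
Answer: 8464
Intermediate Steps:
E(j, r) = -8*r
X = -4 (X = 84 - 88 = -4)
(X + E(17, -12))² = (-4 - 8*(-12))² = (-4 + 96)² = 92² = 8464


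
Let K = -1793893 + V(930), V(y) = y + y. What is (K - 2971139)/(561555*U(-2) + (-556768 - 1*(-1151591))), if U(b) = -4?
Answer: 4763172/1651397 ≈ 2.8843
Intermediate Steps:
V(y) = 2*y
K = -1792033 (K = -1793893 + 2*930 = -1793893 + 1860 = -1792033)
(K - 2971139)/(561555*U(-2) + (-556768 - 1*(-1151591))) = (-1792033 - 2971139)/(561555*(-4) + (-556768 - 1*(-1151591))) = -4763172/(-2246220 + (-556768 + 1151591)) = -4763172/(-2246220 + 594823) = -4763172/(-1651397) = -4763172*(-1/1651397) = 4763172/1651397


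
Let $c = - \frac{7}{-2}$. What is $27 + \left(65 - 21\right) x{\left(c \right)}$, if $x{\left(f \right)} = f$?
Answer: $181$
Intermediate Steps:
$c = \frac{7}{2}$ ($c = \left(-7\right) \left(- \frac{1}{2}\right) = \frac{7}{2} \approx 3.5$)
$27 + \left(65 - 21\right) x{\left(c \right)} = 27 + \left(65 - 21\right) \frac{7}{2} = 27 + 44 \cdot \frac{7}{2} = 27 + 154 = 181$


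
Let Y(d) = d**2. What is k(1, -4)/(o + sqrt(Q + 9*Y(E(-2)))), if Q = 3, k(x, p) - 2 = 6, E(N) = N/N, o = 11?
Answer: 88/109 - 16*sqrt(3)/109 ≈ 0.55309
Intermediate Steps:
E(N) = 1
k(x, p) = 8 (k(x, p) = 2 + 6 = 8)
k(1, -4)/(o + sqrt(Q + 9*Y(E(-2)))) = 8/(11 + sqrt(3 + 9*1**2)) = 8/(11 + sqrt(3 + 9*1)) = 8/(11 + sqrt(3 + 9)) = 8/(11 + sqrt(12)) = 8/(11 + 2*sqrt(3))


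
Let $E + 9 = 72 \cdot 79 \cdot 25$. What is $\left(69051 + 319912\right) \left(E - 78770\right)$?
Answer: $24668422423$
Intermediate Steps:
$E = 142191$ ($E = -9 + 72 \cdot 79 \cdot 25 = -9 + 5688 \cdot 25 = -9 + 142200 = 142191$)
$\left(69051 + 319912\right) \left(E - 78770\right) = \left(69051 + 319912\right) \left(142191 - 78770\right) = 388963 \cdot 63421 = 24668422423$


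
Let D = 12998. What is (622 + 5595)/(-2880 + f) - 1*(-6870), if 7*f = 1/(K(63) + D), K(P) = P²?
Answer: 2349177532657/342054719 ≈ 6867.8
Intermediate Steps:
f = 1/118769 (f = 1/(7*(63² + 12998)) = 1/(7*(3969 + 12998)) = (⅐)/16967 = (⅐)*(1/16967) = 1/118769 ≈ 8.4197e-6)
(622 + 5595)/(-2880 + f) - 1*(-6870) = (622 + 5595)/(-2880 + 1/118769) - 1*(-6870) = 6217/(-342054719/118769) + 6870 = 6217*(-118769/342054719) + 6870 = -738386873/342054719 + 6870 = 2349177532657/342054719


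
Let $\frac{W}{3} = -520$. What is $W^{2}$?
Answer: $2433600$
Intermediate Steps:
$W = -1560$ ($W = 3 \left(-520\right) = -1560$)
$W^{2} = \left(-1560\right)^{2} = 2433600$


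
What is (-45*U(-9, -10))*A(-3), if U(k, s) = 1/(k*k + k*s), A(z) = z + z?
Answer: 30/19 ≈ 1.5789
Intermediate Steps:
A(z) = 2*z
U(k, s) = 1/(k² + k*s)
(-45*U(-9, -10))*A(-3) = (-45/((-9)*(-9 - 10)))*(2*(-3)) = -(-5)/(-19)*(-6) = -(-5)*(-1)/19*(-6) = -45*1/171*(-6) = -5/19*(-6) = 30/19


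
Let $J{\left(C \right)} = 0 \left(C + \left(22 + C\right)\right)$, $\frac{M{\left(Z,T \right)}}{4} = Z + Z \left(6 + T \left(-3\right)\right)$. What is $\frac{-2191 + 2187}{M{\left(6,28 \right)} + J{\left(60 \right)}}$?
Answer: $\frac{1}{462} \approx 0.0021645$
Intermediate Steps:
$M{\left(Z,T \right)} = 4 Z + 4 Z \left(6 - 3 T\right)$ ($M{\left(Z,T \right)} = 4 \left(Z + Z \left(6 + T \left(-3\right)\right)\right) = 4 \left(Z + Z \left(6 - 3 T\right)\right) = 4 Z + 4 Z \left(6 - 3 T\right)$)
$J{\left(C \right)} = 0$ ($J{\left(C \right)} = 0 \left(22 + 2 C\right) = 0$)
$\frac{-2191 + 2187}{M{\left(6,28 \right)} + J{\left(60 \right)}} = \frac{-2191 + 2187}{4 \cdot 6 \left(7 - 84\right) + 0} = - \frac{4}{4 \cdot 6 \left(7 - 84\right) + 0} = - \frac{4}{4 \cdot 6 \left(-77\right) + 0} = - \frac{4}{-1848 + 0} = - \frac{4}{-1848} = \left(-4\right) \left(- \frac{1}{1848}\right) = \frac{1}{462}$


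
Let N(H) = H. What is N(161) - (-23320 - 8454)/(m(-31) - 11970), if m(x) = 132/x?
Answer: 29389264/185601 ≈ 158.35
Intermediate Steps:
N(161) - (-23320 - 8454)/(m(-31) - 11970) = 161 - (-23320 - 8454)/(132/(-31) - 11970) = 161 - (-31774)/(132*(-1/31) - 11970) = 161 - (-31774)/(-132/31 - 11970) = 161 - (-31774)/(-371202/31) = 161 - (-31774)*(-31)/371202 = 161 - 1*492497/185601 = 161 - 492497/185601 = 29389264/185601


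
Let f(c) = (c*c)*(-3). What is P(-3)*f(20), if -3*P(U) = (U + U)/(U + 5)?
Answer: -1200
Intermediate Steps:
P(U) = -2*U/(3*(5 + U)) (P(U) = -(U + U)/(3*(U + 5)) = -2*U/(3*(5 + U)))
f(c) = -3*c² (f(c) = c²*(-3) = -3*c²)
P(-3)*f(20) = (-2*(-3)/(15 + 3*(-3)))*(-3*20²) = (-2*(-3)/(15 - 9))*(-3*400) = -2*(-3)/6*(-1200) = -2*(-3)*⅙*(-1200) = 1*(-1200) = -1200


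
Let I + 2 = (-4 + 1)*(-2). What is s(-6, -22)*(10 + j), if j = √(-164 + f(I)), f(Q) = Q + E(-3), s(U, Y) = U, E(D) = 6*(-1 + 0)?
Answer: -60 - 6*I*√166 ≈ -60.0 - 77.305*I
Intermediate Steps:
E(D) = -6 (E(D) = 6*(-1) = -6)
I = 4 (I = -2 + (-4 + 1)*(-2) = -2 - 3*(-2) = -2 + 6 = 4)
f(Q) = -6 + Q (f(Q) = Q - 6 = -6 + Q)
j = I*√166 (j = √(-164 + (-6 + 4)) = √(-164 - 2) = √(-166) = I*√166 ≈ 12.884*I)
s(-6, -22)*(10 + j) = -6*(10 + I*√166) = -60 - 6*I*√166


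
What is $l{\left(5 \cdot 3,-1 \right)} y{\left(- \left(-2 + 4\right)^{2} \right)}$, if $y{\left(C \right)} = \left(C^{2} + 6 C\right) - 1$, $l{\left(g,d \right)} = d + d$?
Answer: $18$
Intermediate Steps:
$l{\left(g,d \right)} = 2 d$
$y{\left(C \right)} = -1 + C^{2} + 6 C$
$l{\left(5 \cdot 3,-1 \right)} y{\left(- \left(-2 + 4\right)^{2} \right)} = 2 \left(-1\right) \left(-1 + \left(- \left(-2 + 4\right)^{2}\right)^{2} + 6 \left(- \left(-2 + 4\right)^{2}\right)\right) = - 2 \left(-1 + \left(- 2^{2}\right)^{2} + 6 \left(- 2^{2}\right)\right) = - 2 \left(-1 + \left(\left(-1\right) 4\right)^{2} + 6 \left(\left(-1\right) 4\right)\right) = - 2 \left(-1 + \left(-4\right)^{2} + 6 \left(-4\right)\right) = - 2 \left(-1 + 16 - 24\right) = \left(-2\right) \left(-9\right) = 18$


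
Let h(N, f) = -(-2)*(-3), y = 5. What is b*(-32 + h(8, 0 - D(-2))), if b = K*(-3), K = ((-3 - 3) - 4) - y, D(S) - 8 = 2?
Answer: -1710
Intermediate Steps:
D(S) = 10 (D(S) = 8 + 2 = 10)
K = -15 (K = ((-3 - 3) - 4) - 1*5 = (-6 - 4) - 5 = -10 - 5 = -15)
h(N, f) = -6 (h(N, f) = -2*3 = -6)
b = 45 (b = -15*(-3) = 45)
b*(-32 + h(8, 0 - D(-2))) = 45*(-32 - 6) = 45*(-38) = -1710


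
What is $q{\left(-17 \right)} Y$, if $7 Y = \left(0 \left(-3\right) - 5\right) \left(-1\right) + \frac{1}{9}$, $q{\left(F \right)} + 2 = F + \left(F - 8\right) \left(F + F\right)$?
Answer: $\frac{12742}{21} \approx 606.76$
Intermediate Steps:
$q{\left(F \right)} = -2 + F + 2 F \left(-8 + F\right)$ ($q{\left(F \right)} = -2 + \left(F + \left(F - 8\right) \left(F + F\right)\right) = -2 + \left(F + \left(-8 + F\right) 2 F\right) = -2 + \left(F + 2 F \left(-8 + F\right)\right) = -2 + F + 2 F \left(-8 + F\right)$)
$Y = \frac{46}{63}$ ($Y = \frac{\left(0 \left(-3\right) - 5\right) \left(-1\right) + \frac{1}{9}}{7} = \frac{\left(0 - 5\right) \left(-1\right) + \frac{1}{9}}{7} = \frac{\left(-5\right) \left(-1\right) + \frac{1}{9}}{7} = \frac{5 + \frac{1}{9}}{7} = \frac{1}{7} \cdot \frac{46}{9} = \frac{46}{63} \approx 0.73016$)
$q{\left(-17 \right)} Y = \left(-2 - -255 + 2 \left(-17\right)^{2}\right) \frac{46}{63} = \left(-2 + 255 + 2 \cdot 289\right) \frac{46}{63} = \left(-2 + 255 + 578\right) \frac{46}{63} = 831 \cdot \frac{46}{63} = \frac{12742}{21}$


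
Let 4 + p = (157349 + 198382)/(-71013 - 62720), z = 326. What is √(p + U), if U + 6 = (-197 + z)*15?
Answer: √34380118957502/133733 ≈ 43.844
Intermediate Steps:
U = 1929 (U = -6 + (-197 + 326)*15 = -6 + 129*15 = -6 + 1935 = 1929)
p = -890663/133733 (p = -4 + (157349 + 198382)/(-71013 - 62720) = -4 + 355731/(-133733) = -4 + 355731*(-1/133733) = -4 - 355731/133733 = -890663/133733 ≈ -6.6600)
√(p + U) = √(-890663/133733 + 1929) = √(257080294/133733) = √34380118957502/133733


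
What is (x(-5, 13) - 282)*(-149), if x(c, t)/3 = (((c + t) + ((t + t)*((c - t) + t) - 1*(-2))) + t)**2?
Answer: -5075685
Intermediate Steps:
x(c, t) = 3*(2 + c + 2*t + 2*c*t)**2 (x(c, t) = 3*(((c + t) + ((t + t)*((c - t) + t) - 1*(-2))) + t)**2 = 3*(((c + t) + ((2*t)*c + 2)) + t)**2 = 3*(((c + t) + (2*c*t + 2)) + t)**2 = 3*(((c + t) + (2 + 2*c*t)) + t)**2 = 3*((2 + c + t + 2*c*t) + t)**2 = 3*(2 + c + 2*t + 2*c*t)**2)
(x(-5, 13) - 282)*(-149) = (3*(2 - 5 + 2*13 + 2*(-5)*13)**2 - 282)*(-149) = (3*(2 - 5 + 26 - 130)**2 - 282)*(-149) = (3*(-107)**2 - 282)*(-149) = (3*11449 - 282)*(-149) = (34347 - 282)*(-149) = 34065*(-149) = -5075685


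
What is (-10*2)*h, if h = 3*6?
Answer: -360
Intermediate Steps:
h = 18
(-10*2)*h = -10*2*18 = -2*10*18 = -20*18 = -360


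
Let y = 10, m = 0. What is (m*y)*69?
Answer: 0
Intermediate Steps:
(m*y)*69 = (0*10)*69 = 0*69 = 0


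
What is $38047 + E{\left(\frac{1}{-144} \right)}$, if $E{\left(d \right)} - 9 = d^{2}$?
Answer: $\frac{789129217}{20736} \approx 38056.0$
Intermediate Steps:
$E{\left(d \right)} = 9 + d^{2}$
$38047 + E{\left(\frac{1}{-144} \right)} = 38047 + \left(9 + \left(\frac{1}{-144}\right)^{2}\right) = 38047 + \left(9 + \left(- \frac{1}{144}\right)^{2}\right) = 38047 + \left(9 + \frac{1}{20736}\right) = 38047 + \frac{186625}{20736} = \frac{789129217}{20736}$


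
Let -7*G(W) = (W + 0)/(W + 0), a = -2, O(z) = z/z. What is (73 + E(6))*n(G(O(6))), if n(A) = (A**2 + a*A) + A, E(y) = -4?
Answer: 552/49 ≈ 11.265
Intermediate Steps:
O(z) = 1
G(W) = -1/7 (G(W) = -(W + 0)/(7*(W + 0)) = -W/(7*W) = -1/7*1 = -1/7)
n(A) = A**2 - A (n(A) = (A**2 - 2*A) + A = A**2 - A)
(73 + E(6))*n(G(O(6))) = (73 - 4)*(-(-1 - 1/7)/7) = 69*(-1/7*(-8/7)) = 69*(8/49) = 552/49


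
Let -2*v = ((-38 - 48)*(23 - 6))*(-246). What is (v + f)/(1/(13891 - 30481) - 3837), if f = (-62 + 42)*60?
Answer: 3003221340/63655831 ≈ 47.179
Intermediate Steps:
f = -1200 (f = -20*60 = -1200)
v = -179826 (v = -(-38 - 48)*(23 - 6)*(-246)/2 = -(-86*17)*(-246)/2 = -(-731)*(-246) = -½*359652 = -179826)
(v + f)/(1/(13891 - 30481) - 3837) = (-179826 - 1200)/(1/(13891 - 30481) - 3837) = -181026/(1/(-16590) - 3837) = -181026/(-1/16590 - 3837) = -181026/(-63655831/16590) = -181026*(-16590/63655831) = 3003221340/63655831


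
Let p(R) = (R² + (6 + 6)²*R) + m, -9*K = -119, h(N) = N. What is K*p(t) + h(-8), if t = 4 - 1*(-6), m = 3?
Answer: 183545/9 ≈ 20394.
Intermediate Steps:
t = 10 (t = 4 + 6 = 10)
K = 119/9 (K = -⅑*(-119) = 119/9 ≈ 13.222)
p(R) = 3 + R² + 144*R (p(R) = (R² + (6 + 6)²*R) + 3 = (R² + 12²*R) + 3 = (R² + 144*R) + 3 = 3 + R² + 144*R)
K*p(t) + h(-8) = 119*(3 + 10² + 144*10)/9 - 8 = 119*(3 + 100 + 1440)/9 - 8 = (119/9)*1543 - 8 = 183617/9 - 8 = 183545/9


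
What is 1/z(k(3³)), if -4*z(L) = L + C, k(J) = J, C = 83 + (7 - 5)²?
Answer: -2/57 ≈ -0.035088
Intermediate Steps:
C = 87 (C = 83 + 2² = 83 + 4 = 87)
z(L) = -87/4 - L/4 (z(L) = -(L + 87)/4 = -(87 + L)/4 = -87/4 - L/4)
1/z(k(3³)) = 1/(-87/4 - ¼*3³) = 1/(-87/4 - ¼*27) = 1/(-87/4 - 27/4) = 1/(-57/2) = -2/57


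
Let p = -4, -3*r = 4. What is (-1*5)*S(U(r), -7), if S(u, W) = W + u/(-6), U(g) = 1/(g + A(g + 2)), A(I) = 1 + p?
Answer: 905/26 ≈ 34.808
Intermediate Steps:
r = -4/3 (r = -⅓*4 = -4/3 ≈ -1.3333)
A(I) = -3 (A(I) = 1 - 4 = -3)
U(g) = 1/(-3 + g) (U(g) = 1/(g - 3) = 1/(-3 + g))
S(u, W) = W - u/6 (S(u, W) = W + u*(-⅙) = W - u/6)
(-1*5)*S(U(r), -7) = (-1*5)*(-7 - 1/(6*(-3 - 4/3))) = -5*(-7 - 1/(6*(-13/3))) = -5*(-7 - ⅙*(-3/13)) = -5*(-7 + 1/26) = -5*(-181/26) = 905/26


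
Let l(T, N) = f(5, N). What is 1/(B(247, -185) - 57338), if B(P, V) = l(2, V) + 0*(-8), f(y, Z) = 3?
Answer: -1/57335 ≈ -1.7441e-5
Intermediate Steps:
l(T, N) = 3
B(P, V) = 3 (B(P, V) = 3 + 0*(-8) = 3 + 0 = 3)
1/(B(247, -185) - 57338) = 1/(3 - 57338) = 1/(-57335) = -1/57335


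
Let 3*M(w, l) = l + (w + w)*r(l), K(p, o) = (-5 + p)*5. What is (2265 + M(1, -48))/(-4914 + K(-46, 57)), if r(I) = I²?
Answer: -3785/5169 ≈ -0.73225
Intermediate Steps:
K(p, o) = -25 + 5*p
M(w, l) = l/3 + 2*w*l²/3 (M(w, l) = (l + (w + w)*l²)/3 = (l + (2*w)*l²)/3 = (l + 2*w*l²)/3 = l/3 + 2*w*l²/3)
(2265 + M(1, -48))/(-4914 + K(-46, 57)) = (2265 + (⅓)*(-48)*(1 + 2*(-48)*1))/(-4914 + (-25 + 5*(-46))) = (2265 + (⅓)*(-48)*(1 - 96))/(-4914 + (-25 - 230)) = (2265 + (⅓)*(-48)*(-95))/(-4914 - 255) = (2265 + 1520)/(-5169) = 3785*(-1/5169) = -3785/5169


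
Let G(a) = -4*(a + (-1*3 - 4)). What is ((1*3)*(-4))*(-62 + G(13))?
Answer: 1032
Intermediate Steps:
G(a) = 28 - 4*a (G(a) = -4*(a + (-3 - 4)) = -4*(a - 7) = -4*(-7 + a) = 28 - 4*a)
((1*3)*(-4))*(-62 + G(13)) = ((1*3)*(-4))*(-62 + (28 - 4*13)) = (3*(-4))*(-62 + (28 - 52)) = -12*(-62 - 24) = -12*(-86) = 1032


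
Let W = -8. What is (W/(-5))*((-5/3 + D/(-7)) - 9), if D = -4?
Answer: -1696/105 ≈ -16.152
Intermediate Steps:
(W/(-5))*((-5/3 + D/(-7)) - 9) = (-8/(-5))*((-5/3 - 4/(-7)) - 9) = (-8*(-1/5))*((-5*1/3 - 4*(-1/7)) - 9) = 8*((-5/3 + 4/7) - 9)/5 = 8*(-23/21 - 9)/5 = (8/5)*(-212/21) = -1696/105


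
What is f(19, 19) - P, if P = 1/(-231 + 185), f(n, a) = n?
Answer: 875/46 ≈ 19.022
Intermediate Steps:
P = -1/46 (P = 1/(-46) = -1/46 ≈ -0.021739)
f(19, 19) - P = 19 - 1*(-1/46) = 19 + 1/46 = 875/46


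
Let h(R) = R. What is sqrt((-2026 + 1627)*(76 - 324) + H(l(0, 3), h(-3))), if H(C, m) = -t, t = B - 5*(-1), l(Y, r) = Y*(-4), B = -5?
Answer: 2*sqrt(24738) ≈ 314.57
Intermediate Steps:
l(Y, r) = -4*Y
t = 0 (t = -5 - 5*(-1) = -5 + 5 = 0)
H(C, m) = 0 (H(C, m) = -1*0 = 0)
sqrt((-2026 + 1627)*(76 - 324) + H(l(0, 3), h(-3))) = sqrt((-2026 + 1627)*(76 - 324) + 0) = sqrt(-399*(-248) + 0) = sqrt(98952 + 0) = sqrt(98952) = 2*sqrt(24738)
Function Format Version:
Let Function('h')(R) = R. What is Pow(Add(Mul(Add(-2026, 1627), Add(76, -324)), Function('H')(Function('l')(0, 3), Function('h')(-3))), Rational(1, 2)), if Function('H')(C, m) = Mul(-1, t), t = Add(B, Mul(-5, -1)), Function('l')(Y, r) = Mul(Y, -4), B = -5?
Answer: Mul(2, Pow(24738, Rational(1, 2))) ≈ 314.57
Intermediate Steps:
Function('l')(Y, r) = Mul(-4, Y)
t = 0 (t = Add(-5, Mul(-5, -1)) = Add(-5, 5) = 0)
Function('H')(C, m) = 0 (Function('H')(C, m) = Mul(-1, 0) = 0)
Pow(Add(Mul(Add(-2026, 1627), Add(76, -324)), Function('H')(Function('l')(0, 3), Function('h')(-3))), Rational(1, 2)) = Pow(Add(Mul(Add(-2026, 1627), Add(76, -324)), 0), Rational(1, 2)) = Pow(Add(Mul(-399, -248), 0), Rational(1, 2)) = Pow(Add(98952, 0), Rational(1, 2)) = Pow(98952, Rational(1, 2)) = Mul(2, Pow(24738, Rational(1, 2)))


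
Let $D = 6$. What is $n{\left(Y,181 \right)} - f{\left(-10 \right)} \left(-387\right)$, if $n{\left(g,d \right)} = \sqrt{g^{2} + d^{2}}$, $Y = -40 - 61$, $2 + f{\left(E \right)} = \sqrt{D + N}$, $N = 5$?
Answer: $-774 + \sqrt{42962} + 387 \sqrt{11} \approx 716.81$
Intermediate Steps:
$f{\left(E \right)} = -2 + \sqrt{11}$ ($f{\left(E \right)} = -2 + \sqrt{6 + 5} = -2 + \sqrt{11}$)
$Y = -101$ ($Y = -40 - 61 = -101$)
$n{\left(g,d \right)} = \sqrt{d^{2} + g^{2}}$
$n{\left(Y,181 \right)} - f{\left(-10 \right)} \left(-387\right) = \sqrt{181^{2} + \left(-101\right)^{2}} - \left(-2 + \sqrt{11}\right) \left(-387\right) = \sqrt{32761 + 10201} - \left(774 - 387 \sqrt{11}\right) = \sqrt{42962} - \left(774 - 387 \sqrt{11}\right) = -774 + \sqrt{42962} + 387 \sqrt{11}$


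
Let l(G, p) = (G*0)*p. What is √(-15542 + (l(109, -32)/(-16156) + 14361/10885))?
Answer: I*√1841309963465/10885 ≈ 124.66*I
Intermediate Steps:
l(G, p) = 0 (l(G, p) = 0*p = 0)
√(-15542 + (l(109, -32)/(-16156) + 14361/10885)) = √(-15542 + (0/(-16156) + 14361/10885)) = √(-15542 + (0*(-1/16156) + 14361*(1/10885))) = √(-15542 + (0 + 14361/10885)) = √(-15542 + 14361/10885) = √(-169160309/10885) = I*√1841309963465/10885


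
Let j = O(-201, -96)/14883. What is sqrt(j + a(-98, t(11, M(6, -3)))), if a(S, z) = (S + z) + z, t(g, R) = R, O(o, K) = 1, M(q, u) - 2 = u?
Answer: I*sqrt(183060777)/1353 ≈ 10.0*I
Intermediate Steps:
M(q, u) = 2 + u
a(S, z) = S + 2*z
j = 1/14883 ≈ 6.7191e-5
sqrt(j + a(-98, t(11, M(6, -3)))) = sqrt(1/14883 + (-98 + 2*(2 - 3))) = sqrt(1/14883 + (-98 + 2*(-1))) = sqrt(1/14883 + (-98 - 2)) = sqrt(1/14883 - 100) = sqrt(-1488299/14883) = I*sqrt(183060777)/1353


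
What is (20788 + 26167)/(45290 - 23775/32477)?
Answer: 304991507/294171911 ≈ 1.0368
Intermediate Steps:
(20788 + 26167)/(45290 - 23775/32477) = 46955/(45290 - 23775*1/32477) = 46955/(45290 - 23775/32477) = 46955/(1470859555/32477) = 46955*(32477/1470859555) = 304991507/294171911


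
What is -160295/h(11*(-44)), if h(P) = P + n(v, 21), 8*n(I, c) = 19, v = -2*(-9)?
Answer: 1282360/3853 ≈ 332.82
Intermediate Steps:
v = 18
n(I, c) = 19/8 (n(I, c) = (1/8)*19 = 19/8)
h(P) = 19/8 + P (h(P) = P + 19/8 = 19/8 + P)
-160295/h(11*(-44)) = -160295/(19/8 + 11*(-44)) = -160295/(19/8 - 484) = -160295/(-3853/8) = -160295*(-8/3853) = 1282360/3853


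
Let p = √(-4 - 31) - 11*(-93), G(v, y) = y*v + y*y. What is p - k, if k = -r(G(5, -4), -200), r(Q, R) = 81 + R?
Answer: 904 + I*√35 ≈ 904.0 + 5.9161*I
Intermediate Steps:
G(v, y) = y² + v*y (G(v, y) = v*y + y² = y² + v*y)
k = 119 (k = -(81 - 200) = -1*(-119) = 119)
p = 1023 + I*√35 (p = √(-35) + 1023 = I*√35 + 1023 = 1023 + I*√35 ≈ 1023.0 + 5.9161*I)
p - k = (1023 + I*√35) - 1*119 = (1023 + I*√35) - 119 = 904 + I*√35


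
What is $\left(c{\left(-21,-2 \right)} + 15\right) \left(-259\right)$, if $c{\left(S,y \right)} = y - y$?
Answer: $-3885$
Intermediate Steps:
$c{\left(S,y \right)} = 0$
$\left(c{\left(-21,-2 \right)} + 15\right) \left(-259\right) = \left(0 + 15\right) \left(-259\right) = 15 \left(-259\right) = -3885$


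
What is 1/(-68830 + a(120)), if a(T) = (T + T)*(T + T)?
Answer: -1/11230 ≈ -8.9047e-5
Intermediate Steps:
a(T) = 4*T² (a(T) = (2*T)*(2*T) = 4*T²)
1/(-68830 + a(120)) = 1/(-68830 + 4*120²) = 1/(-68830 + 4*14400) = 1/(-68830 + 57600) = 1/(-11230) = -1/11230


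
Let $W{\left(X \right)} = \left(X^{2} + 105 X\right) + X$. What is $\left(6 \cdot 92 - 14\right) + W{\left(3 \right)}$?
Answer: $865$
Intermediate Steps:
$W{\left(X \right)} = X^{2} + 106 X$
$\left(6 \cdot 92 - 14\right) + W{\left(3 \right)} = \left(6 \cdot 92 - 14\right) + 3 \left(106 + 3\right) = \left(552 - 14\right) + 3 \cdot 109 = 538 + 327 = 865$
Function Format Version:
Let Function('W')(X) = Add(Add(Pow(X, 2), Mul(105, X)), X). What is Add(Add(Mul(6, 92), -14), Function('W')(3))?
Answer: 865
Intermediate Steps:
Function('W')(X) = Add(Pow(X, 2), Mul(106, X))
Add(Add(Mul(6, 92), -14), Function('W')(3)) = Add(Add(Mul(6, 92), -14), Mul(3, Add(106, 3))) = Add(Add(552, -14), Mul(3, 109)) = Add(538, 327) = 865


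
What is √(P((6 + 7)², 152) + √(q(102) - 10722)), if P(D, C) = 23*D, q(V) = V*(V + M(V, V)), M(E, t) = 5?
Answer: √(3887 + 8*√3) ≈ 62.457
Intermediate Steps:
q(V) = V*(5 + V) (q(V) = V*(V + 5) = V*(5 + V))
√(P((6 + 7)², 152) + √(q(102) - 10722)) = √(23*(6 + 7)² + √(102*(5 + 102) - 10722)) = √(23*13² + √(102*107 - 10722)) = √(23*169 + √(10914 - 10722)) = √(3887 + √192) = √(3887 + 8*√3)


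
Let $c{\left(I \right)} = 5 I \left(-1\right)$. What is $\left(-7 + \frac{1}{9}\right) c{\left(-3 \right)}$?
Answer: $- \frac{310}{3} \approx -103.33$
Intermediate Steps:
$c{\left(I \right)} = - 5 I$
$\left(-7 + \frac{1}{9}\right) c{\left(-3 \right)} = \left(-7 + \frac{1}{9}\right) \left(\left(-5\right) \left(-3\right)\right) = \left(-7 + \frac{1}{9}\right) 15 = \left(- \frac{62}{9}\right) 15 = - \frac{310}{3}$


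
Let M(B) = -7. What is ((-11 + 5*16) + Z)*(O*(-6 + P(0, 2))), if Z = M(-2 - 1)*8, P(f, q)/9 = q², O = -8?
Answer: -3120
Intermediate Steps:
P(f, q) = 9*q²
Z = -56 (Z = -7*8 = -56)
((-11 + 5*16) + Z)*(O*(-6 + P(0, 2))) = ((-11 + 5*16) - 56)*(-8*(-6 + 9*2²)) = ((-11 + 80) - 56)*(-8*(-6 + 9*4)) = (69 - 56)*(-8*(-6 + 36)) = 13*(-8*30) = 13*(-240) = -3120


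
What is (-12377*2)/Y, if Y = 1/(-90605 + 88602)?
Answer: 49582262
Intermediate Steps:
Y = -1/2003 (Y = 1/(-2003) = -1/2003 ≈ -0.00049925)
(-12377*2)/Y = (-12377*2)/(-1/2003) = -24754*(-2003) = 49582262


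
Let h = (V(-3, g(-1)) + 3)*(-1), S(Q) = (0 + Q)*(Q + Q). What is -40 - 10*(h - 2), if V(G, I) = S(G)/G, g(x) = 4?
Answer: -50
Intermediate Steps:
S(Q) = 2*Q² (S(Q) = Q*(2*Q) = 2*Q²)
V(G, I) = 2*G (V(G, I) = (2*G²)/G = 2*G)
h = 3 (h = (2*(-3) + 3)*(-1) = (-6 + 3)*(-1) = -3*(-1) = 3)
-40 - 10*(h - 2) = -40 - 10*(3 - 2) = -40 - 10*1 = -40 - 10 = -50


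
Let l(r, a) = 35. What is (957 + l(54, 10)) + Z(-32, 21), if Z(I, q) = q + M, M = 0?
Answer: 1013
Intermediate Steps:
Z(I, q) = q (Z(I, q) = q + 0 = q)
(957 + l(54, 10)) + Z(-32, 21) = (957 + 35) + 21 = 992 + 21 = 1013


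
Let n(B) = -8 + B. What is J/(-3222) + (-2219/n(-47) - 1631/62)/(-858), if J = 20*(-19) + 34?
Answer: 143012179/1571143860 ≈ 0.091024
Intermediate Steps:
J = -346 (J = -380 + 34 = -346)
J/(-3222) + (-2219/n(-47) - 1631/62)/(-858) = -346/(-3222) + (-2219/(-8 - 47) - 1631/62)/(-858) = -346*(-1/3222) + (-2219/(-55) - 1631*1/62)*(-1/858) = 173/1611 + (-2219*(-1/55) - 1631/62)*(-1/858) = 173/1611 + (2219/55 - 1631/62)*(-1/858) = 173/1611 + (47873/3410)*(-1/858) = 173/1611 - 47873/2925780 = 143012179/1571143860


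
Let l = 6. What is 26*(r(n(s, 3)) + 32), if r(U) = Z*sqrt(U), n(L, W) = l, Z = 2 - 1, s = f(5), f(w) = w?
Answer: 832 + 26*sqrt(6) ≈ 895.69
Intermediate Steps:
s = 5
Z = 1
n(L, W) = 6
r(U) = sqrt(U) (r(U) = 1*sqrt(U) = sqrt(U))
26*(r(n(s, 3)) + 32) = 26*(sqrt(6) + 32) = 26*(32 + sqrt(6)) = 832 + 26*sqrt(6)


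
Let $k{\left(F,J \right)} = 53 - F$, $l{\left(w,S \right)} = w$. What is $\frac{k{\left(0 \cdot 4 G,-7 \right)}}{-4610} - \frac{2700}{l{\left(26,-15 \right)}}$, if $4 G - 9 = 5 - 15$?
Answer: $- \frac{6224189}{59930} \approx -103.86$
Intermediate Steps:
$G = - \frac{1}{4}$ ($G = \frac{9}{4} + \frac{5 - 15}{4} = \frac{9}{4} + \frac{1}{4} \left(-10\right) = \frac{9}{4} - \frac{5}{2} = - \frac{1}{4} \approx -0.25$)
$\frac{k{\left(0 \cdot 4 G,-7 \right)}}{-4610} - \frac{2700}{l{\left(26,-15 \right)}} = \frac{53 - 0 \cdot 4 \left(- \frac{1}{4}\right)}{-4610} - \frac{2700}{26} = \left(53 - 0 \left(- \frac{1}{4}\right)\right) \left(- \frac{1}{4610}\right) - \frac{1350}{13} = \left(53 - 0\right) \left(- \frac{1}{4610}\right) - \frac{1350}{13} = \left(53 + 0\right) \left(- \frac{1}{4610}\right) - \frac{1350}{13} = 53 \left(- \frac{1}{4610}\right) - \frac{1350}{13} = - \frac{53}{4610} - \frac{1350}{13} = - \frac{6224189}{59930}$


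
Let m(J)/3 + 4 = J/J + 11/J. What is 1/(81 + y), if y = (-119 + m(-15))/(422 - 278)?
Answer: 240/19223 ≈ 0.012485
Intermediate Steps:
m(J) = -9 + 33/J (m(J) = -12 + 3*(J/J + 11/J) = -12 + 3*(1 + 11/J) = -12 + (3 + 33/J) = -9 + 33/J)
y = -217/240 (y = (-119 + (-9 + 33/(-15)))/(422 - 278) = (-119 + (-9 + 33*(-1/15)))/144 = (-119 + (-9 - 11/5))*(1/144) = (-119 - 56/5)*(1/144) = -651/5*1/144 = -217/240 ≈ -0.90417)
1/(81 + y) = 1/(81 - 217/240) = 1/(19223/240) = 240/19223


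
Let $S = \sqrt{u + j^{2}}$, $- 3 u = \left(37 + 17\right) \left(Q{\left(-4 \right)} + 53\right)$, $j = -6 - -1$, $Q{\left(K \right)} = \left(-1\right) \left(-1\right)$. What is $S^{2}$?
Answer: $-947$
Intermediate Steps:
$Q{\left(K \right)} = 1$
$j = -5$ ($j = -6 + 1 = -5$)
$u = -972$ ($u = - \frac{\left(37 + 17\right) \left(1 + 53\right)}{3} = - \frac{54 \cdot 54}{3} = \left(- \frac{1}{3}\right) 2916 = -972$)
$S = i \sqrt{947}$ ($S = \sqrt{-972 + \left(-5\right)^{2}} = \sqrt{-972 + 25} = \sqrt{-947} = i \sqrt{947} \approx 30.773 i$)
$S^{2} = \left(i \sqrt{947}\right)^{2} = -947$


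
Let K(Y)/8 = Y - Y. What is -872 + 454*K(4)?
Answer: -872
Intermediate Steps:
K(Y) = 0 (K(Y) = 8*(Y - Y) = 8*0 = 0)
-872 + 454*K(4) = -872 + 454*0 = -872 + 0 = -872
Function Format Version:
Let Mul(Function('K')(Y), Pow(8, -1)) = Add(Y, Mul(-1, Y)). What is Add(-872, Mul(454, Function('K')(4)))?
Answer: -872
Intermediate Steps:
Function('K')(Y) = 0 (Function('K')(Y) = Mul(8, Add(Y, Mul(-1, Y))) = Mul(8, 0) = 0)
Add(-872, Mul(454, Function('K')(4))) = Add(-872, Mul(454, 0)) = Add(-872, 0) = -872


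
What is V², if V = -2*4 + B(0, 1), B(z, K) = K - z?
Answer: 49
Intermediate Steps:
V = -7 (V = -2*4 + (1 - 1*0) = -8 + (1 + 0) = -8 + 1 = -7)
V² = (-7)² = 49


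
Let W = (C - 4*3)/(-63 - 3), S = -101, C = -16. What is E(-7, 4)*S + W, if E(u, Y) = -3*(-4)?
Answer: -39982/33 ≈ -1211.6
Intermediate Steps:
E(u, Y) = 12
W = 14/33 (W = (-16 - 4*3)/(-63 - 3) = (-16 - 12)/(-66) = -28*(-1/66) = 14/33 ≈ 0.42424)
E(-7, 4)*S + W = 12*(-101) + 14/33 = -1212 + 14/33 = -39982/33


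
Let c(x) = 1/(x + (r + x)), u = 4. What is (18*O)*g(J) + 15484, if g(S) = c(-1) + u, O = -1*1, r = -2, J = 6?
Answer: 30833/2 ≈ 15417.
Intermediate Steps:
O = -1
c(x) = 1/(-2 + 2*x) (c(x) = 1/(x + (-2 + x)) = 1/(-2 + 2*x))
g(S) = 15/4 (g(S) = 1/(2*(-1 - 1)) + 4 = (½)/(-2) + 4 = (½)*(-½) + 4 = -¼ + 4 = 15/4)
(18*O)*g(J) + 15484 = (18*(-1))*(15/4) + 15484 = -18*15/4 + 15484 = -135/2 + 15484 = 30833/2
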